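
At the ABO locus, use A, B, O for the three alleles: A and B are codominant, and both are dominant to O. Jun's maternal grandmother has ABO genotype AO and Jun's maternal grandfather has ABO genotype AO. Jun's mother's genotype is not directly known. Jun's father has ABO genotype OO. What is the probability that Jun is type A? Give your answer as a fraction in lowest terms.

Jun's mother's ABO genotype from AO × AO: 1/4 AA, 1/2 AO, 1/4 OO.
Crossing each possibility with the father OO and summing P(type A): 1/4·1 + 1/2·1/2 + 1/4·0 = 1/2.

1/2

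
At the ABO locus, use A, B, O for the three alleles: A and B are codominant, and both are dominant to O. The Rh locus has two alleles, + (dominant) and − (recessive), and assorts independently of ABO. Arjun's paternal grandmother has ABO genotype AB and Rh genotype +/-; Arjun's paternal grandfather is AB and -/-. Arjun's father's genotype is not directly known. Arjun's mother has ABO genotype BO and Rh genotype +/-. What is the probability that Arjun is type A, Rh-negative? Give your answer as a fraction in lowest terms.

3/32

Arjun's father's ABO genotype from AB × AB: 1/4 AA, 1/2 AB, 1/4 BB.
Crossing each possibility with the mother BO and summing P(type A): 1/4·1/2 + 1/2·1/4 + 1/4·0 = 1/4.
Similarly for Rh via the father's Rh distribution: P(Rh-) = 3/8.
Independent loci: 1/4 × 3/8 = 3/32.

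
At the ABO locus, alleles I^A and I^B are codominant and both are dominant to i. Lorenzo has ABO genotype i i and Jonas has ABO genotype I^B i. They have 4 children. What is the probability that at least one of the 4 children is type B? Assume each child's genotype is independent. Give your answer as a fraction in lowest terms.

ABO cross i i × I^B i → 1/2 O, 1/2 B.
So P(type B) = 1/2 per child.
P(none) = (1/2)^4 = 1/16; P(at least one) = 1 − 1/16 = 15/16.

15/16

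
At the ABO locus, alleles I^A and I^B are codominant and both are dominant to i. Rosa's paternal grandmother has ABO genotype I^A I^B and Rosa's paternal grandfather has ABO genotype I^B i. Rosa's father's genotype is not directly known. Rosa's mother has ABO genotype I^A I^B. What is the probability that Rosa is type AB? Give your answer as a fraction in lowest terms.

Rosa's father's ABO genotype from I^A I^B × I^B i: 1/4 I^A I^B, 1/4 I^A i, 1/4 I^B I^B, 1/4 I^B i.
Crossing each possibility with the mother I^A I^B and summing P(type AB): 1/4·1/2 + 1/4·1/4 + 1/4·1/2 + 1/4·1/4 = 3/8.

3/8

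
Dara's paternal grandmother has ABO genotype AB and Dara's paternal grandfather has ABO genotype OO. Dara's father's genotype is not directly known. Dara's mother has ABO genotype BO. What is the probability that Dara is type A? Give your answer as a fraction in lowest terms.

Dara's father's ABO genotype from AB × OO: 1/2 AO, 1/2 BO.
Crossing each possibility with the mother BO and summing P(type A): 1/2·1/4 + 1/2·0 = 1/8.

1/8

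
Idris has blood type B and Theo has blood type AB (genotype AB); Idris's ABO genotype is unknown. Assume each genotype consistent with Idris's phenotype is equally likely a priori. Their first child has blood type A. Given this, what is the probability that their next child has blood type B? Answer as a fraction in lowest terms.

1/2

Possible genotypes: Idris ∈ {BB, BO}; Theo ∈ {AB}.
Weight each parental genotype pair by prior × P(type-A child):
  BO × AB: posterior weight 1; P(next child type B) = 1/2.
Weighted sum = 1/2.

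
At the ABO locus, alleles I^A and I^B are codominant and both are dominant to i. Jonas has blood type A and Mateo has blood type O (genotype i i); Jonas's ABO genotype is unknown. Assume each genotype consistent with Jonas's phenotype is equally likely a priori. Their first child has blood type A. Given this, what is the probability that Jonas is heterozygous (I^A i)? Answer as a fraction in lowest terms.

Possible genotypes: Jonas ∈ {I^A I^A, I^A i}; Mateo ∈ {i i}.
Weight each parental genotype pair by prior × P(type-A child):
  I^A I^A × i i: posterior weight 2/3.
  I^A i × i i: posterior weight 1/3.
Sum the posterior weight over pairs where Jonas is I^A i: 1/3.

1/3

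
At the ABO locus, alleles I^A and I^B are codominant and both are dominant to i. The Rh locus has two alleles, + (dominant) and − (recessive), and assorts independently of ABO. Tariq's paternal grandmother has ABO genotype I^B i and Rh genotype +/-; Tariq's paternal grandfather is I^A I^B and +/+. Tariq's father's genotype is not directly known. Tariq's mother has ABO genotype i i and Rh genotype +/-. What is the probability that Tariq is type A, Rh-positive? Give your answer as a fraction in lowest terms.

Tariq's father's ABO genotype from I^B i × I^A I^B: 1/4 I^A I^B, 1/4 I^A i, 1/4 I^B I^B, 1/4 I^B i.
Crossing each possibility with the mother i i and summing P(type A): 1/4·1/2 + 1/4·1/2 + 1/4·0 + 1/4·0 = 1/4.
Similarly for Rh via the father's Rh distribution: P(Rh+) = 7/8.
Independent loci: 1/4 × 7/8 = 7/32.

7/32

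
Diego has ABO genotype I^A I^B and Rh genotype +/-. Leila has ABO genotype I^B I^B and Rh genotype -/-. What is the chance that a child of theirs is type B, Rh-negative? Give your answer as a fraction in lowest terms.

ABO cross I^A I^B × I^B I^B → offspring phenotypes: 1/2 B, 1/2 AB.
Rh cross +/- × -/- → 1/2 Rh+, 1/2 Rh-.
Independent loci: P(type B, Rh-negative) = 1/2 × 1/2 = 1/4.

1/4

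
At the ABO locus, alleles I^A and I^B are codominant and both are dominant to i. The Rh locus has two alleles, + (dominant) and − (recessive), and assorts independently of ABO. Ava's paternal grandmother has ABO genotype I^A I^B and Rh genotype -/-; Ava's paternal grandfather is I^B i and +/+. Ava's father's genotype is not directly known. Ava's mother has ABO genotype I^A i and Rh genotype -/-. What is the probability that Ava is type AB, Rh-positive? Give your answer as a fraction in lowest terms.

Ava's father's ABO genotype from I^A I^B × I^B i: 1/4 I^A I^B, 1/4 I^A i, 1/4 I^B I^B, 1/4 I^B i.
Crossing each possibility with the mother I^A i and summing P(type AB): 1/4·1/4 + 1/4·0 + 1/4·1/2 + 1/4·1/4 = 1/4.
Similarly for Rh via the father's Rh distribution: P(Rh+) = 1/2.
Independent loci: 1/4 × 1/2 = 1/8.

1/8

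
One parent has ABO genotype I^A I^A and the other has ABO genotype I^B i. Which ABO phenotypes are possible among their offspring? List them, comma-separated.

Gametes from I^A I^A × I^B i give offspring ABO genotypes I^A I^B, I^A i, i.e. phenotypes A, AB.

A, AB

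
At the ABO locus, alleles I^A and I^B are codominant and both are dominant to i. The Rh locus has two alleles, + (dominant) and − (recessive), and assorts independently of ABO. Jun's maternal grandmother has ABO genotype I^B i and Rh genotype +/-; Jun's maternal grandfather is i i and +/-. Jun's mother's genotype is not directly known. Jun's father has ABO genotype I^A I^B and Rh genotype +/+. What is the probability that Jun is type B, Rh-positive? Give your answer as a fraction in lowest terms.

Jun's mother's ABO genotype from I^B i × i i: 1/2 I^B i, 1/2 i i.
Crossing each possibility with the father I^A I^B and summing P(type B): 1/2·1/2 + 1/2·1/2 = 1/2.
Similarly for Rh via the mother's Rh distribution: P(Rh+) = 1.
Independent loci: 1/2 × 1 = 1/2.

1/2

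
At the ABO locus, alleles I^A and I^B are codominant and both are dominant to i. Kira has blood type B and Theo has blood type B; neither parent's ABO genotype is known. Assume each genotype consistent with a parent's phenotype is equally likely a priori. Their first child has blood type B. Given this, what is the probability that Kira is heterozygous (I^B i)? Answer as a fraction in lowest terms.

7/15

Possible genotypes: Kira ∈ {I^B I^B, I^B i}; Theo ∈ {I^B I^B, I^B i}.
Weight each parental genotype pair by prior × P(type-B child):
  I^B I^B × I^B I^B: posterior weight 4/15.
  I^B I^B × I^B i: posterior weight 4/15.
  I^B i × I^B I^B: posterior weight 4/15.
  I^B i × I^B i: posterior weight 1/5.
Sum the posterior weight over pairs where Kira is I^B i: 7/15.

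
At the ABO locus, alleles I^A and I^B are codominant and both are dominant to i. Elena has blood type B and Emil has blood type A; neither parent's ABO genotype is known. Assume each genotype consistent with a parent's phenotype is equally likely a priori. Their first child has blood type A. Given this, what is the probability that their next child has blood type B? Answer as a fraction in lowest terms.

Possible genotypes: Elena ∈ {I^B I^B, I^B i}; Emil ∈ {I^A I^A, I^A i}.
Weight each parental genotype pair by prior × P(type-A child):
  I^B i × I^A I^A: posterior weight 2/3; P(next child type B) = 0.
  I^B i × I^A i: posterior weight 1/3; P(next child type B) = 1/4.
Weighted sum = 1/12.

1/12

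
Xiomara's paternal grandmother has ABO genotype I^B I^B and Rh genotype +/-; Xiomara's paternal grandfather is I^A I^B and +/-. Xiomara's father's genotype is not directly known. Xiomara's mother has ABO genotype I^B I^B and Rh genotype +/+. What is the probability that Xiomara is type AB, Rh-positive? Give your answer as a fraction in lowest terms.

Xiomara's father's ABO genotype from I^B I^B × I^A I^B: 1/2 I^A I^B, 1/2 I^B I^B.
Crossing each possibility with the mother I^B I^B and summing P(type AB): 1/2·1/2 + 1/2·0 = 1/4.
Similarly for Rh via the father's Rh distribution: P(Rh+) = 1.
Independent loci: 1/4 × 1 = 1/4.

1/4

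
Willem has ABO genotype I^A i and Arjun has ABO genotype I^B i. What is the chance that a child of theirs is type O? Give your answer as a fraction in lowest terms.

1/4

ABO cross I^A i × I^B i → offspring phenotypes: 1/4 O, 1/4 A, 1/4 B, 1/4 AB.
So P(type O) = 1/4.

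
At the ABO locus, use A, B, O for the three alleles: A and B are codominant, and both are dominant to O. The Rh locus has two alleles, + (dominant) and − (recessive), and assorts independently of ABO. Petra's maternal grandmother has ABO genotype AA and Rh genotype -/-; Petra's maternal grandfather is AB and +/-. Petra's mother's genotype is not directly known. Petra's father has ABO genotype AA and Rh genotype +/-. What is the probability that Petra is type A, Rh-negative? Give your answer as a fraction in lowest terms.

Petra's mother's ABO genotype from AA × AB: 1/2 AA, 1/2 AB.
Crossing each possibility with the father AA and summing P(type A): 1/2·1 + 1/2·1/2 = 3/4.
Similarly for Rh via the mother's Rh distribution: P(Rh-) = 3/8.
Independent loci: 3/4 × 3/8 = 9/32.

9/32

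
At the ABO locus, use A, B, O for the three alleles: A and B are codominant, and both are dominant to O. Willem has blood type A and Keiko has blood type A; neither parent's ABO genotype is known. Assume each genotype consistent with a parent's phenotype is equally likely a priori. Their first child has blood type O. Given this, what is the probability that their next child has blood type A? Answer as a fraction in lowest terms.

Possible genotypes: Willem ∈ {AA, AO}; Keiko ∈ {AA, AO}.
Weight each parental genotype pair by prior × P(type-O child):
  AO × AO: posterior weight 1; P(next child type A) = 3/4.
Weighted sum = 3/4.

3/4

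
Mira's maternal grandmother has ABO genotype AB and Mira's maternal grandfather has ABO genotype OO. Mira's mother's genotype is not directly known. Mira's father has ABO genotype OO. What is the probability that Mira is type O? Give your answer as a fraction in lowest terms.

1/2

Mira's mother's ABO genotype from AB × OO: 1/2 AO, 1/2 BO.
Crossing each possibility with the father OO and summing P(type O): 1/2·1/2 + 1/2·1/2 = 1/2.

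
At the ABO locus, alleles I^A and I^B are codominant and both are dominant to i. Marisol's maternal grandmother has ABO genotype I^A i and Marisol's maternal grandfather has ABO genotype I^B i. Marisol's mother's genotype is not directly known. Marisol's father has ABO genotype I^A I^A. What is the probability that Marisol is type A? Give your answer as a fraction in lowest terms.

Marisol's mother's ABO genotype from I^A i × I^B i: 1/4 I^A I^B, 1/4 I^A i, 1/4 I^B i, 1/4 i i.
Crossing each possibility with the father I^A I^A and summing P(type A): 1/4·1/2 + 1/4·1 + 1/4·1/2 + 1/4·1 = 3/4.

3/4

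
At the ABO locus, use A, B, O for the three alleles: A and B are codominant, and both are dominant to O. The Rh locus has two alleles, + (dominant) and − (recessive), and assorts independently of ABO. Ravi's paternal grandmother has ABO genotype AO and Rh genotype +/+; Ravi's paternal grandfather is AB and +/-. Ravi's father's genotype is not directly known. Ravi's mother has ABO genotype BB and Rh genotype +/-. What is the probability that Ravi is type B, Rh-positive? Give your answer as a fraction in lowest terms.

Ravi's father's ABO genotype from AO × AB: 1/4 AA, 1/4 AB, 1/4 AO, 1/4 BO.
Crossing each possibility with the mother BB and summing P(type B): 1/4·0 + 1/4·1/2 + 1/4·1/2 + 1/4·1 = 1/2.
Similarly for Rh via the father's Rh distribution: P(Rh+) = 7/8.
Independent loci: 1/2 × 7/8 = 7/16.

7/16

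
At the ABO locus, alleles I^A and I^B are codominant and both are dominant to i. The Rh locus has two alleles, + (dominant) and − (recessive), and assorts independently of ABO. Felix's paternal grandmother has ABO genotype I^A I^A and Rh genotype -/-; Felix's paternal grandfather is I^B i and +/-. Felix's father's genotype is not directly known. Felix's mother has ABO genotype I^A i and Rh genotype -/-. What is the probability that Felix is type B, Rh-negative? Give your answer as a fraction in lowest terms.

Felix's father's ABO genotype from I^A I^A × I^B i: 1/2 I^A I^B, 1/2 I^A i.
Crossing each possibility with the mother I^A i and summing P(type B): 1/2·1/4 + 1/2·0 = 1/8.
Similarly for Rh via the father's Rh distribution: P(Rh-) = 3/4.
Independent loci: 1/8 × 3/4 = 3/32.

3/32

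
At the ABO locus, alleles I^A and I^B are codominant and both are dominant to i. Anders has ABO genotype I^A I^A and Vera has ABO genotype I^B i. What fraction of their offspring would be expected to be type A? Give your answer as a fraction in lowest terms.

1/2

ABO cross I^A I^A × I^B i → offspring phenotypes: 1/2 A, 1/2 AB.
So P(type A) = 1/2.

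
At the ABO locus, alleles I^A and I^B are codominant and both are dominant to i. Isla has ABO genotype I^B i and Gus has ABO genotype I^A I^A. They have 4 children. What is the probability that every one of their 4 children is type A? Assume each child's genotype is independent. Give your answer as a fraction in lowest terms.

1/16

ABO cross I^B i × I^A I^A → 1/2 A, 1/2 AB.
So P(type A) = 1/2 per child.
All 4 independent: (1/2)^4 = 1/16.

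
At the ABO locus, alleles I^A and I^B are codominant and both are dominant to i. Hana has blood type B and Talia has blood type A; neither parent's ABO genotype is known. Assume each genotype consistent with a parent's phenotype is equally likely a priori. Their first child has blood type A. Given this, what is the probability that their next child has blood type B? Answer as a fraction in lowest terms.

Possible genotypes: Hana ∈ {I^B I^B, I^B i}; Talia ∈ {I^A I^A, I^A i}.
Weight each parental genotype pair by prior × P(type-A child):
  I^B i × I^A I^A: posterior weight 2/3; P(next child type B) = 0.
  I^B i × I^A i: posterior weight 1/3; P(next child type B) = 1/4.
Weighted sum = 1/12.

1/12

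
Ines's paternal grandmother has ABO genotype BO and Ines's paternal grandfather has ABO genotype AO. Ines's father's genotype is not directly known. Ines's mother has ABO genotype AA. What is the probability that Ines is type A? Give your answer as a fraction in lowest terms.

Ines's father's ABO genotype from BO × AO: 1/4 AB, 1/4 AO, 1/4 BO, 1/4 OO.
Crossing each possibility with the mother AA and summing P(type A): 1/4·1/2 + 1/4·1 + 1/4·1/2 + 1/4·1 = 3/4.

3/4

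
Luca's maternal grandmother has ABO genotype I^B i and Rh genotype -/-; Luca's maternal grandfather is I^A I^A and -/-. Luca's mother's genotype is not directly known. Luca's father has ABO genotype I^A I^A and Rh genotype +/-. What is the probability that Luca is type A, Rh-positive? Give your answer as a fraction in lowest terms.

Luca's mother's ABO genotype from I^B i × I^A I^A: 1/2 I^A I^B, 1/2 I^A i.
Crossing each possibility with the father I^A I^A and summing P(type A): 1/2·1/2 + 1/2·1 = 3/4.
Similarly for Rh via the mother's Rh distribution: P(Rh+) = 1/2.
Independent loci: 3/4 × 1/2 = 3/8.

3/8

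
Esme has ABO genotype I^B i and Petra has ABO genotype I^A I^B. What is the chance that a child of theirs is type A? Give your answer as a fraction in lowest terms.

ABO cross I^B i × I^A I^B → offspring phenotypes: 1/4 A, 1/2 B, 1/4 AB.
So P(type A) = 1/4.

1/4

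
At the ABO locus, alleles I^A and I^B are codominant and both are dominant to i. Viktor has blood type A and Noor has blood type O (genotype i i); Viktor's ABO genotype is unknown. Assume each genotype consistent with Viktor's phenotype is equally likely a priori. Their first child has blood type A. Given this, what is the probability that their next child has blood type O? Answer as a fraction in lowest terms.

Possible genotypes: Viktor ∈ {I^A I^A, I^A i}; Noor ∈ {i i}.
Weight each parental genotype pair by prior × P(type-A child):
  I^A I^A × i i: posterior weight 2/3; P(next child type O) = 0.
  I^A i × i i: posterior weight 1/3; P(next child type O) = 1/2.
Weighted sum = 1/6.

1/6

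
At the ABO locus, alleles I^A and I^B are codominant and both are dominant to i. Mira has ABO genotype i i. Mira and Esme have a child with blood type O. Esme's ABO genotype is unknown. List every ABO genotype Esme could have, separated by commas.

I^A i, I^B i, i i

For each candidate genotype of Esme, check whether crossing it with i i can produce every observed child phenotype.
  I^A I^A → possible child types {A} ✗
  I^A I^B → possible child types {A, B} ✗
  I^A i → possible child types {O, A} ✓
  I^B I^B → possible child types {B} ✗
  I^B i → possible child types {O, B} ✓
  i i → possible child types {O} ✓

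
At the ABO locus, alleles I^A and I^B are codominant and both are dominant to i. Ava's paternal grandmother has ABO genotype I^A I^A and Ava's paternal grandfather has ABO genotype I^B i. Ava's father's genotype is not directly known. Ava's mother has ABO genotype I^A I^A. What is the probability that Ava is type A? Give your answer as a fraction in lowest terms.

Ava's father's ABO genotype from I^A I^A × I^B i: 1/2 I^A I^B, 1/2 I^A i.
Crossing each possibility with the mother I^A I^A and summing P(type A): 1/2·1/2 + 1/2·1 = 3/4.

3/4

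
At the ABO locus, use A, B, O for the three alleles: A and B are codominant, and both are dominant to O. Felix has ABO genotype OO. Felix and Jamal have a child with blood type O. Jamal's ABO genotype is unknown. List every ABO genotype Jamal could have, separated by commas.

AO, BO, OO

For each candidate genotype of Jamal, check whether crossing it with OO can produce every observed child phenotype.
  AA → possible child types {A} ✗
  AB → possible child types {A, B} ✗
  AO → possible child types {O, A} ✓
  BB → possible child types {B} ✗
  BO → possible child types {O, B} ✓
  OO → possible child types {O} ✓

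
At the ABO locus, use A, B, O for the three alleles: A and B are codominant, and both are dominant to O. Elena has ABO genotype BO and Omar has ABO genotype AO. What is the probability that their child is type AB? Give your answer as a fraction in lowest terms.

1/4

ABO cross BO × AO → offspring phenotypes: 1/4 O, 1/4 A, 1/4 B, 1/4 AB.
So P(type AB) = 1/4.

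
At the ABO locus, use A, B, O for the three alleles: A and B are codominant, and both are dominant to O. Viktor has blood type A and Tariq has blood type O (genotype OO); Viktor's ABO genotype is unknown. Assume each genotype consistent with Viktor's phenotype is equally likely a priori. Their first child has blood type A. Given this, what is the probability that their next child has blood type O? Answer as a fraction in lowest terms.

1/6

Possible genotypes: Viktor ∈ {AA, AO}; Tariq ∈ {OO}.
Weight each parental genotype pair by prior × P(type-A child):
  AA × OO: posterior weight 2/3; P(next child type O) = 0.
  AO × OO: posterior weight 1/3; P(next child type O) = 1/2.
Weighted sum = 1/6.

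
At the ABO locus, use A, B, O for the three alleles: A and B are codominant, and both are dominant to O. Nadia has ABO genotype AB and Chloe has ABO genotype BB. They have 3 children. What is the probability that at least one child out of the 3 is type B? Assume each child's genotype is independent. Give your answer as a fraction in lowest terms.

7/8

ABO cross AB × BB → 1/2 B, 1/2 AB.
So P(type B) = 1/2 per child.
P(none) = (1/2)^3 = 1/8; P(at least one) = 1 − 1/8 = 7/8.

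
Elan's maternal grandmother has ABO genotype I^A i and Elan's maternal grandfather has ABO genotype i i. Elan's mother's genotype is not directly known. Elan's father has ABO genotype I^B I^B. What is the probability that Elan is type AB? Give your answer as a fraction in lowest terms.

1/4

Elan's mother's ABO genotype from I^A i × i i: 1/2 I^A i, 1/2 i i.
Crossing each possibility with the father I^B I^B and summing P(type AB): 1/2·1/2 + 1/2·0 = 1/4.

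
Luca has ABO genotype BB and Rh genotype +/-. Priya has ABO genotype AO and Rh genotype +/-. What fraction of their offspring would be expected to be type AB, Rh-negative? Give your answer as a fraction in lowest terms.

1/8

ABO cross BB × AO → offspring phenotypes: 1/2 B, 1/2 AB.
Rh cross +/- × +/- → 3/4 Rh+, 1/4 Rh-.
Independent loci: P(type AB, Rh-negative) = 1/2 × 1/4 = 1/8.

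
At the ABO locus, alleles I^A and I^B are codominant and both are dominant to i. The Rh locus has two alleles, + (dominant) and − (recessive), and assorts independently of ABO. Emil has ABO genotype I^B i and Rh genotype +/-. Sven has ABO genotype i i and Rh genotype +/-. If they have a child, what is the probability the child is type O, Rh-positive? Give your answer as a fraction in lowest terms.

ABO cross I^B i × i i → offspring phenotypes: 1/2 O, 1/2 B.
Rh cross +/- × +/- → 3/4 Rh+, 1/4 Rh-.
Independent loci: P(type O, Rh-positive) = 1/2 × 3/4 = 3/8.

3/8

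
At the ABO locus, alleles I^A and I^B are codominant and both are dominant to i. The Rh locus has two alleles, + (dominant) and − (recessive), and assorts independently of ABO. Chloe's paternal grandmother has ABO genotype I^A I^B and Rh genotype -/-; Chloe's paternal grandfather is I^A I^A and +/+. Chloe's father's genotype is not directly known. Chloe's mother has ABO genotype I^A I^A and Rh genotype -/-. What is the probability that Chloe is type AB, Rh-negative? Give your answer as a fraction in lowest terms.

Chloe's father's ABO genotype from I^A I^B × I^A I^A: 1/2 I^A I^A, 1/2 I^A I^B.
Crossing each possibility with the mother I^A I^A and summing P(type AB): 1/2·0 + 1/2·1/2 = 1/4.
Similarly for Rh via the father's Rh distribution: P(Rh-) = 1/2.
Independent loci: 1/4 × 1/2 = 1/8.

1/8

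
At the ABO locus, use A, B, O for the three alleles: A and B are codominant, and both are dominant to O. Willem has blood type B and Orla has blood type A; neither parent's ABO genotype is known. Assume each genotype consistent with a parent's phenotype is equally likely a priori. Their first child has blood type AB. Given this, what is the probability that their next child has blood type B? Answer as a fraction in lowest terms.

5/36

Possible genotypes: Willem ∈ {BB, BO}; Orla ∈ {AA, AO}.
Weight each parental genotype pair by prior × P(type-AB child):
  BB × AA: posterior weight 4/9; P(next child type B) = 0.
  BB × AO: posterior weight 2/9; P(next child type B) = 1/2.
  BO × AA: posterior weight 2/9; P(next child type B) = 0.
  BO × AO: posterior weight 1/9; P(next child type B) = 1/4.
Weighted sum = 5/36.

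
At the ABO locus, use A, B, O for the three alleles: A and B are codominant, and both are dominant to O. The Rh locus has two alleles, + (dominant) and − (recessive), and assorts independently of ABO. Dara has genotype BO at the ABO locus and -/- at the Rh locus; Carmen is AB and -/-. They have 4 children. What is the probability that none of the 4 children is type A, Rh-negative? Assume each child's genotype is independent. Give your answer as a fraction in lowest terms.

81/256

ABO cross BO × AB → 1/4 A, 1/2 B, 1/4 AB.
Rh cross -/- × -/- → 1 Rh-; so P(type A, Rh-negative) = 1/4 × 1 = 1/4 per child.
P(not type A, Rh-negative) = 3/4 for one child; (3/4)^4 = 81/256.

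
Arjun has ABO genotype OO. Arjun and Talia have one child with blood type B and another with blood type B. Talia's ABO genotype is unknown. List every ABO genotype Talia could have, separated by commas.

AB, BB, BO

For each candidate genotype of Talia, check whether crossing it with OO can produce every observed child phenotype.
  AA → possible child types {A} ✗
  AB → possible child types {A, B} ✓
  AO → possible child types {O, A} ✗
  BB → possible child types {B} ✓
  BO → possible child types {O, B} ✓
  OO → possible child types {O} ✗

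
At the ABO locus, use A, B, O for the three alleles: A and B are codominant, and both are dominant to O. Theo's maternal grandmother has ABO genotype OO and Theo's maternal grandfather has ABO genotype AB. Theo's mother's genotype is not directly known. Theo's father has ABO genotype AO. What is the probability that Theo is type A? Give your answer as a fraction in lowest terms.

Theo's mother's ABO genotype from OO × AB: 1/2 AO, 1/2 BO.
Crossing each possibility with the father AO and summing P(type A): 1/2·3/4 + 1/2·1/4 = 1/2.

1/2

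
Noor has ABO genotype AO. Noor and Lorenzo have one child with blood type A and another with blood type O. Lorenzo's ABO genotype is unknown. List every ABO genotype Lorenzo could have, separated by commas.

AO, BO, OO

For each candidate genotype of Lorenzo, check whether crossing it with AO can produce every observed child phenotype.
  AA → possible child types {A} ✗
  AB → possible child types {A, B, AB} ✗
  AO → possible child types {O, A} ✓
  BB → possible child types {B, AB} ✗
  BO → possible child types {O, A, B, AB} ✓
  OO → possible child types {O, A} ✓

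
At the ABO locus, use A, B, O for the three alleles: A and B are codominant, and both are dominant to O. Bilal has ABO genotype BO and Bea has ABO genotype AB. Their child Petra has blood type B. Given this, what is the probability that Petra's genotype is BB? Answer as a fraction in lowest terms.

Cross BO × AB → 1/4 AB, 1/4 AO, 1/4 BB, 1/4 BO.
Type-B genotypes among offspring: BB (1/4), BO (1/4); total 1/2.
P(BB | type B) = (1/4) / (1/2) = 1/2.

1/2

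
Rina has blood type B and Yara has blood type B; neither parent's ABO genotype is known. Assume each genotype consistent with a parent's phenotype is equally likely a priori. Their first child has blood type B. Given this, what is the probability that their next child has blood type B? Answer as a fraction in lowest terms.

Possible genotypes: Rina ∈ {I^B I^B, I^B i}; Yara ∈ {I^B I^B, I^B i}.
Weight each parental genotype pair by prior × P(type-B child):
  I^B I^B × I^B I^B: posterior weight 4/15; P(next child type B) = 1.
  I^B I^B × I^B i: posterior weight 4/15; P(next child type B) = 1.
  I^B i × I^B I^B: posterior weight 4/15; P(next child type B) = 1.
  I^B i × I^B i: posterior weight 1/5; P(next child type B) = 3/4.
Weighted sum = 19/20.

19/20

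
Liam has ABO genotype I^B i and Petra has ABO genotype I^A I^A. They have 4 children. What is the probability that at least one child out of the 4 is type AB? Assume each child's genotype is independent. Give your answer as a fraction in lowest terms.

15/16

ABO cross I^B i × I^A I^A → 1/2 A, 1/2 AB.
So P(type AB) = 1/2 per child.
P(none) = (1/2)^4 = 1/16; P(at least one) = 1 − 1/16 = 15/16.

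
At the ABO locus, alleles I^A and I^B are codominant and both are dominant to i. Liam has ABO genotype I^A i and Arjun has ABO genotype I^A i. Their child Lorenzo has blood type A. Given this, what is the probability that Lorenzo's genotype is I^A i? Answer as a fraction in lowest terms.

Cross I^A i × I^A i → 1/4 I^A I^A, 1/2 I^A i, 1/4 i i.
Type-A genotypes among offspring: I^A I^A (1/4), I^A i (1/2); total 3/4.
P(I^A i | type A) = (1/2) / (3/4) = 2/3.

2/3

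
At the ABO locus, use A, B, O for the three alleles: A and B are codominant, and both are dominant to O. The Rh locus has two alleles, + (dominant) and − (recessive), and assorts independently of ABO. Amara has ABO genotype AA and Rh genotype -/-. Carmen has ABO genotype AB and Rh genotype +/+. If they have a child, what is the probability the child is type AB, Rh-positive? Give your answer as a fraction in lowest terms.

1/2

ABO cross AA × AB → offspring phenotypes: 1/2 A, 1/2 AB.
Rh cross -/- × +/+ → 1 Rh+.
Independent loci: P(type AB, Rh-positive) = 1/2 × 1 = 1/2.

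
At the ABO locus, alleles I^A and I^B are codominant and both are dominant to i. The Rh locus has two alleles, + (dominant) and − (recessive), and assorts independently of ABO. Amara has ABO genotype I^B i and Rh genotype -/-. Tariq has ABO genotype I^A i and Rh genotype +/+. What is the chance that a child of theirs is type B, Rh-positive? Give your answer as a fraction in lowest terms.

1/4

ABO cross I^B i × I^A i → offspring phenotypes: 1/4 O, 1/4 A, 1/4 B, 1/4 AB.
Rh cross -/- × +/+ → 1 Rh+.
Independent loci: P(type B, Rh-positive) = 1/4 × 1 = 1/4.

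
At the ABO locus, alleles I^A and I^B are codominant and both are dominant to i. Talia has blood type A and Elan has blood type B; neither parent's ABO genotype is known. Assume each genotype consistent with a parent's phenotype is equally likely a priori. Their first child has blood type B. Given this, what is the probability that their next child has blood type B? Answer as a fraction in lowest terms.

5/12

Possible genotypes: Talia ∈ {I^A I^A, I^A i}; Elan ∈ {I^B I^B, I^B i}.
Weight each parental genotype pair by prior × P(type-B child):
  I^A i × I^B I^B: posterior weight 2/3; P(next child type B) = 1/2.
  I^A i × I^B i: posterior weight 1/3; P(next child type B) = 1/4.
Weighted sum = 5/12.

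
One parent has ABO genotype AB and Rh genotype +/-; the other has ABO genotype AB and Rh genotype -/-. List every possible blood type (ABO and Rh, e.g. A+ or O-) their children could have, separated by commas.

Gametes from AB × AB give offspring ABO genotypes AA, AB, BB, i.e. phenotypes A, B, AB.
Rh cross +/- × -/- → phenotypes Rh+, Rh-.
Combining independently: A+, A-, B+, B-, AB+, AB-.

A+, A-, B+, B-, AB+, AB-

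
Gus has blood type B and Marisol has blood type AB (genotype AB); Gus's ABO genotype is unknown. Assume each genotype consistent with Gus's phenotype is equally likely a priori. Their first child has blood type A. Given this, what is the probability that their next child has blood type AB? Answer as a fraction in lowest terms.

1/4

Possible genotypes: Gus ∈ {BB, BO}; Marisol ∈ {AB}.
Weight each parental genotype pair by prior × P(type-A child):
  BO × AB: posterior weight 1; P(next child type AB) = 1/4.
Weighted sum = 1/4.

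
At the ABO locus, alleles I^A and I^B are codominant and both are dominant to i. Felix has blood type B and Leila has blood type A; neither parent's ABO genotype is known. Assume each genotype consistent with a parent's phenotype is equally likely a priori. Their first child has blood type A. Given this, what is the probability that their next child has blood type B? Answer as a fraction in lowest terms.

Possible genotypes: Felix ∈ {I^B I^B, I^B i}; Leila ∈ {I^A I^A, I^A i}.
Weight each parental genotype pair by prior × P(type-A child):
  I^B i × I^A I^A: posterior weight 2/3; P(next child type B) = 0.
  I^B i × I^A i: posterior weight 1/3; P(next child type B) = 1/4.
Weighted sum = 1/12.

1/12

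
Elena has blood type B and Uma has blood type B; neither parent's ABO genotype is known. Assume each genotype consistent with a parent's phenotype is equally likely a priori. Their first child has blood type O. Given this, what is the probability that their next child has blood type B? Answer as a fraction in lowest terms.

Possible genotypes: Elena ∈ {BB, BO}; Uma ∈ {BB, BO}.
Weight each parental genotype pair by prior × P(type-O child):
  BO × BO: posterior weight 1; P(next child type B) = 3/4.
Weighted sum = 3/4.

3/4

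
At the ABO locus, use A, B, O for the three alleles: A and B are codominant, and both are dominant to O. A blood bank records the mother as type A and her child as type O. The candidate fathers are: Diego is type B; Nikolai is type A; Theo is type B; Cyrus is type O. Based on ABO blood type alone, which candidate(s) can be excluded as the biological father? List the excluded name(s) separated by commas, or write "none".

A candidate is excluded only if no genotype consistent with his phenotype could produce a type O child with a type A mother.
Every candidate has at least one consistent genotype combination, so none can be excluded.

none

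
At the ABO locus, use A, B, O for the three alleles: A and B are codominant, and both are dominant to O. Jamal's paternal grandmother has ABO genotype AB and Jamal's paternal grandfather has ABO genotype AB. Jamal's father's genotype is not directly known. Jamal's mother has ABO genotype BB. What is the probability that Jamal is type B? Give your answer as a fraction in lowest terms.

Jamal's father's ABO genotype from AB × AB: 1/4 AA, 1/2 AB, 1/4 BB.
Crossing each possibility with the mother BB and summing P(type B): 1/4·0 + 1/2·1/2 + 1/4·1 = 1/2.

1/2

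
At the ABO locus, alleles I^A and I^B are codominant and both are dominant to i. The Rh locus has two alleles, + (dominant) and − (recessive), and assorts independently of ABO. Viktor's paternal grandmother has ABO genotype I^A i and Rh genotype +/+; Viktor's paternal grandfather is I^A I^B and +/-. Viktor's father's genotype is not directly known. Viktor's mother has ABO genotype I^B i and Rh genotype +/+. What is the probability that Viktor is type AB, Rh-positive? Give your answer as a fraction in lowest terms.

1/4

Viktor's father's ABO genotype from I^A i × I^A I^B: 1/4 I^A I^A, 1/4 I^A I^B, 1/4 I^A i, 1/4 I^B i.
Crossing each possibility with the mother I^B i and summing P(type AB): 1/4·1/2 + 1/4·1/4 + 1/4·1/4 + 1/4·0 = 1/4.
Similarly for Rh via the father's Rh distribution: P(Rh+) = 1.
Independent loci: 1/4 × 1 = 1/4.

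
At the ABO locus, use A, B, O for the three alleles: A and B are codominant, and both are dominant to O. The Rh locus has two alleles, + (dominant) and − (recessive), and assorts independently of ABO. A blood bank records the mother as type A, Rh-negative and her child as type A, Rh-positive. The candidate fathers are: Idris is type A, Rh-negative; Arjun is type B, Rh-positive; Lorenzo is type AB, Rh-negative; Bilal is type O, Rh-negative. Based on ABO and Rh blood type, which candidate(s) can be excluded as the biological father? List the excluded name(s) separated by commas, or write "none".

Idris, Lorenzo, Bilal

A candidate is excluded only if no genotype consistent with his phenotype could produce a type A, Rh-positive child with a type A, Rh-negative mother.
Idris (type A, Rh-): no genotype consistent with that phenotype can produce a type-A Rh+ child with a type-A mother.
Lorenzo (type AB, Rh-): no genotype consistent with that phenotype can produce a type-A Rh+ child with a type-A mother.
Bilal (type O, Rh-): no genotype consistent with that phenotype can produce a type-A Rh+ child with a type-A mother.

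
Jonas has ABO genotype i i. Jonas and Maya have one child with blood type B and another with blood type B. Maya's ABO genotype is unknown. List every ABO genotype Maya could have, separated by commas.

For each candidate genotype of Maya, check whether crossing it with i i can produce every observed child phenotype.
  I^A I^A → possible child types {A} ✗
  I^A I^B → possible child types {A, B} ✓
  I^A i → possible child types {O, A} ✗
  I^B I^B → possible child types {B} ✓
  I^B i → possible child types {O, B} ✓
  i i → possible child types {O} ✗

I^A I^B, I^B I^B, I^B i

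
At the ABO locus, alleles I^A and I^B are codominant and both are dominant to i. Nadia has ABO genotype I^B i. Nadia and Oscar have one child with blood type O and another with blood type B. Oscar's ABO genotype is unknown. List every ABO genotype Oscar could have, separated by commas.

I^A i, I^B i, i i

For each candidate genotype of Oscar, check whether crossing it with I^B i can produce every observed child phenotype.
  I^A I^A → possible child types {A, AB} ✗
  I^A I^B → possible child types {A, B, AB} ✗
  I^A i → possible child types {O, A, B, AB} ✓
  I^B I^B → possible child types {B} ✗
  I^B i → possible child types {O, B} ✓
  i i → possible child types {O, B} ✓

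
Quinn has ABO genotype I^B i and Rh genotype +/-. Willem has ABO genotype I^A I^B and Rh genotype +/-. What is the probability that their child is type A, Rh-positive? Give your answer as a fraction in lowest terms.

ABO cross I^B i × I^A I^B → offspring phenotypes: 1/4 A, 1/2 B, 1/4 AB.
Rh cross +/- × +/- → 3/4 Rh+, 1/4 Rh-.
Independent loci: P(type A, Rh-positive) = 1/4 × 3/4 = 3/16.

3/16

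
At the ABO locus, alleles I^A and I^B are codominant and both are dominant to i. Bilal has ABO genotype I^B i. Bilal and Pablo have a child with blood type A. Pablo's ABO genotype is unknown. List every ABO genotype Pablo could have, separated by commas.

For each candidate genotype of Pablo, check whether crossing it with I^B i can produce every observed child phenotype.
  I^A I^A → possible child types {A, AB} ✓
  I^A I^B → possible child types {A, B, AB} ✓
  I^A i → possible child types {O, A, B, AB} ✓
  I^B I^B → possible child types {B} ✗
  I^B i → possible child types {O, B} ✗
  i i → possible child types {O, B} ✗

I^A I^A, I^A I^B, I^A i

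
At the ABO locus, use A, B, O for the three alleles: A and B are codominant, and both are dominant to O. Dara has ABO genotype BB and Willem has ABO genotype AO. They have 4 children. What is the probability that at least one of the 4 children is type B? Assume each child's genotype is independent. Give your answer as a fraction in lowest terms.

15/16

ABO cross BB × AO → 1/2 B, 1/2 AB.
So P(type B) = 1/2 per child.
P(none) = (1/2)^4 = 1/16; P(at least one) = 1 − 1/16 = 15/16.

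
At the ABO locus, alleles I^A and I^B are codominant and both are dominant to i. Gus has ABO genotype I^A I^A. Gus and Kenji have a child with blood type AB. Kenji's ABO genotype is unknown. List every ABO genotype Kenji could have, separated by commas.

I^A I^B, I^B I^B, I^B i

For each candidate genotype of Kenji, check whether crossing it with I^A I^A can produce every observed child phenotype.
  I^A I^A → possible child types {A} ✗
  I^A I^B → possible child types {A, AB} ✓
  I^A i → possible child types {A} ✗
  I^B I^B → possible child types {AB} ✓
  I^B i → possible child types {A, AB} ✓
  i i → possible child types {A} ✗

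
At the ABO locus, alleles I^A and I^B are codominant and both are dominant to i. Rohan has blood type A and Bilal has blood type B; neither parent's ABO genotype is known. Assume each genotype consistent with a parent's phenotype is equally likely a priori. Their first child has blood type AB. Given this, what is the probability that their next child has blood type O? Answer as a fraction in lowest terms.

Possible genotypes: Rohan ∈ {I^A I^A, I^A i}; Bilal ∈ {I^B I^B, I^B i}.
Weight each parental genotype pair by prior × P(type-AB child):
  I^A I^A × I^B I^B: posterior weight 4/9; P(next child type O) = 0.
  I^A I^A × I^B i: posterior weight 2/9; P(next child type O) = 0.
  I^A i × I^B I^B: posterior weight 2/9; P(next child type O) = 0.
  I^A i × I^B i: posterior weight 1/9; P(next child type O) = 1/4.
Weighted sum = 1/36.

1/36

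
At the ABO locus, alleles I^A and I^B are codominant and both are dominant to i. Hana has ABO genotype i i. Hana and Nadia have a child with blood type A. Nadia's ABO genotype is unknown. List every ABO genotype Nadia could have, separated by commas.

For each candidate genotype of Nadia, check whether crossing it with i i can produce every observed child phenotype.
  I^A I^A → possible child types {A} ✓
  I^A I^B → possible child types {A, B} ✓
  I^A i → possible child types {O, A} ✓
  I^B I^B → possible child types {B} ✗
  I^B i → possible child types {O, B} ✗
  i i → possible child types {O} ✗

I^A I^A, I^A I^B, I^A i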